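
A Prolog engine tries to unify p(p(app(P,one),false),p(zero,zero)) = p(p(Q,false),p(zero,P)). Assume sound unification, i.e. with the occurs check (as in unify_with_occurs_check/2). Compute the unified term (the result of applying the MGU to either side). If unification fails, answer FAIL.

Decompose p/2: p(app(P,one),false) = p(Q,false),  p(zero,zero) = p(zero,P).
Decompose p/2: app(P,one) = Q,  false = false.
Bind Q := app(P,one); no other remaining equation mentions Q.
Delete trivial equation false = false.
Decompose p/2: zero = zero,  zero = P.
Delete trivial equation zero = zero.
Bind P := zero. Substituting into the earlier binding gives Q := app(zero,one).
Applying the MGU to either side gives p(p(app(zero,one),false),p(zero,zero)).

p(p(app(zero,one),false),p(zero,zero))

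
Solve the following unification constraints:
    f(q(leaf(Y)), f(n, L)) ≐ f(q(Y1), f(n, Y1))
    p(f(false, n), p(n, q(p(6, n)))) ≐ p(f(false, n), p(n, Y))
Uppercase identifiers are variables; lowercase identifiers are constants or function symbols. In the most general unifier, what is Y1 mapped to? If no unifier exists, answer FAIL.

Decompose f/2: q(leaf(Y)) ≐ q(Y1),  f(n, L) ≐ f(n, Y1).
Decompose q/1: leaf(Y) ≐ Y1.
Bind Y1 := leaf(Y); substituting into the one remaining equation that mentions Y1 gives: f(n, L) ≐ f(n, leaf(Y)).
Decompose f/2: n ≐ n,  L ≐ leaf(Y).
Delete trivial equation n ≐ n.
Bind L := leaf(Y); no other remaining equation mentions L.
Decompose p/2: f(false, n) ≐ f(false, n),  p(n, q(p(6, n))) ≐ p(n, Y).
Delete trivial equation f(false, n) ≐ f(false, n).
Decompose p/2: n ≐ n,  q(p(6, n)) ≐ Y.
Delete trivial equation n ≐ n.
Bind Y := q(p(6, n)). Substituting into the earlier bindings gives Y1 := leaf(q(p(6, n))), L := leaf(q(p(6, n))).
MGU = { Y1 := leaf(q(p(6, n))), L := leaf(q(p(6, n))), Y := q(p(6, n)) }, so Y1 := leaf(q(p(6, n))).

leaf(q(p(6, n)))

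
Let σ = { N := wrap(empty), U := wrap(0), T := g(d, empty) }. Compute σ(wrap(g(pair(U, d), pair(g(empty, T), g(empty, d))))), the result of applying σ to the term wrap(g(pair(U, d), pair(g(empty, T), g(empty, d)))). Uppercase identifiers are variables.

Replace each occurrence of U with wrap(0).
Replace each occurrence of T with g(d, empty).
Result: wrap(g(pair(wrap(0), d), pair(g(empty, g(d, empty)), g(empty, d)))).

wrap(g(pair(wrap(0), d), pair(g(empty, g(d, empty)), g(empty, d))))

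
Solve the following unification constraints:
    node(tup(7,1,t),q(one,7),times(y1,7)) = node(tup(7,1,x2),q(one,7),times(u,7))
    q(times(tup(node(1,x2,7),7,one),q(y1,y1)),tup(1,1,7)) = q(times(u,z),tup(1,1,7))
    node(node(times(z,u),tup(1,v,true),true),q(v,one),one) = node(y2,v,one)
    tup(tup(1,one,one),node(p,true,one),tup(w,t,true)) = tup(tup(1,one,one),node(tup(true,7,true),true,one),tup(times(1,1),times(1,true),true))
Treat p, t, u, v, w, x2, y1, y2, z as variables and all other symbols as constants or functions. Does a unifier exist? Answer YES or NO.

NO

Decompose node/3: tup(7,1,t) = tup(7,1,x2),  q(one,7) = q(one,7),  times(y1,7) = times(u,7).
Decompose tup/3: 7 = 7,  1 = 1,  t = x2.
Delete trivial equation 7 = 7.
Delete trivial equation 1 = 1.
Bind t := x2; substituting into the one remaining equation that mentions t gives: tup(tup(1,one,one),node(p,true,one),tup(w,x2,true)) = tup(tup(1,one,one),node(tup(true,7,true),true,one),tup(times(1,1),times(1,true),true)).
Delete trivial equation q(one,7) = q(one,7).
Decompose times/2: y1 = u,  7 = 7.
Bind y1 := u; substituting into the one remaining equation that mentions y1 gives: q(times(tup(node(1,x2,7),7,one),q(u,u)),tup(1,1,7)) = q(times(u,z),tup(1,1,7)).
Delete trivial equation 7 = 7.
Decompose q/2: times(tup(node(1,x2,7),7,one),q(u,u)) = times(u,z),  tup(1,1,7) = tup(1,1,7).
Decompose times/2: tup(node(1,x2,7),7,one) = u,  q(u,u) = z.
Bind u := tup(node(1,x2,7),7,one); substituting into the 2 remaining equations that mention u gives: q(tup(node(1,x2,7),7,one),tup(node(1,x2,7),7,one)) = z,  node(node(times(z,tup(node(1,x2,7),7,one)),tup(1,v,true),true),q(v,one),one) = node(y2,v,one). Substituting into the earlier binding gives y1 := tup(node(1,x2,7),7,one).
Bind z := q(tup(node(1,x2,7),7,one),tup(node(1,x2,7),7,one)); substituting into the one remaining equation that mentions z gives: node(node(times(q(tup(node(1,x2,7),7,one),tup(node(1,x2,7),7,one)),tup(node(1,x2,7),7,one)),tup(1,v,true),true),q(v,one),one) = node(y2,v,one).
Delete trivial equation tup(1,1,7) = tup(1,1,7).
Decompose node/3: node(times(q(tup(node(1,x2,7),7,one),tup(node(1,x2,7),7,one)),tup(node(1,x2,7),7,one)),tup(1,v,true),true) = y2,  q(v,one) = v,  one = one.
Bind y2 := node(times(q(tup(node(1,x2,7),7,one),tup(node(1,x2,7),7,one)),tup(node(1,x2,7),7,one)),tup(1,v,true),true); no other remaining equation mentions y2.
Occurs check fails: v occurs in q(v,one); the equation v = q(v,one) has no finite solution.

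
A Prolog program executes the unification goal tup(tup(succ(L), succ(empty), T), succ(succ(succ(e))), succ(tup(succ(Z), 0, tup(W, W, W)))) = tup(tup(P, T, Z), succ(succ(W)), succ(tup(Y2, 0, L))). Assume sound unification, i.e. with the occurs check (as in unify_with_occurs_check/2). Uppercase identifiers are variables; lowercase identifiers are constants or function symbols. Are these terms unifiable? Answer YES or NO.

YES

Decompose tup/3: tup(succ(L), succ(empty), T) = tup(P, T, Z),  succ(succ(succ(e))) = succ(succ(W)),  succ(tup(succ(Z), 0, tup(W, W, W))) = succ(tup(Y2, 0, L)).
Decompose tup/3: succ(L) = P,  succ(empty) = T,  T = Z.
Bind P := succ(L); no other remaining equation mentions P.
Bind T := succ(empty); substituting into the one remaining equation that mentions T gives: succ(empty) = Z.
Bind Z := succ(empty); substituting into the one remaining equation that mentions Z gives: succ(tup(succ(succ(empty)), 0, tup(W, W, W))) = succ(tup(Y2, 0, L)).
Decompose succ/1: succ(succ(e)) = succ(W).
Decompose succ/1: succ(e) = W.
Bind W := succ(e); substituting into the remaining equation gives: succ(tup(succ(succ(empty)), 0, tup(succ(e), succ(e), succ(e)))) = succ(tup(Y2, 0, L)).
Decompose succ/1: tup(succ(succ(empty)), 0, tup(succ(e), succ(e), succ(e))) = tup(Y2, 0, L).
Decompose tup/3: succ(succ(empty)) = Y2,  0 = 0,  tup(succ(e), succ(e), succ(e)) = L.
Bind Y2 := succ(succ(empty)); no other remaining equation mentions Y2.
Delete trivial equation 0 = 0.
Bind L := tup(succ(e), succ(e), succ(e)). Substituting into the earlier binding gives P := succ(tup(succ(e), succ(e), succ(e))).
No equations remain and no clash or occurs-check failure arose, so a unifier exists.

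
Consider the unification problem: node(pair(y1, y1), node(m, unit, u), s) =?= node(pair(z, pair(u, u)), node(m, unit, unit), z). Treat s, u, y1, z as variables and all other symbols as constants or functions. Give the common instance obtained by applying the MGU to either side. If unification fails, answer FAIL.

node(pair(pair(unit, unit), pair(unit, unit)), node(m, unit, unit), pair(unit, unit))

Decompose node/3: pair(y1, y1) =?= pair(z, pair(u, u)),  node(m, unit, u) =?= node(m, unit, unit),  s =?= z.
Decompose pair/2: y1 =?= z,  y1 =?= pair(u, u).
Bind y1 := z; substituting into the one remaining equation that mentions y1 gives: z =?= pair(u, u).
Bind z := pair(u, u); substituting into the one remaining equation that mentions z gives: s =?= pair(u, u). Substituting into the earlier binding gives y1 := pair(u, u).
Decompose node/3: m =?= m,  unit =?= unit,  u =?= unit.
Delete trivial equation m =?= m.
Delete trivial equation unit =?= unit.
Bind u := unit; substituting into the remaining equation gives: s =?= pair(unit, unit). Substituting into the earlier bindings gives y1 := pair(unit, unit), z := pair(unit, unit).
Bind s := pair(unit, unit).
Applying the MGU to either side gives node(pair(pair(unit, unit), pair(unit, unit)), node(m, unit, unit), pair(unit, unit)).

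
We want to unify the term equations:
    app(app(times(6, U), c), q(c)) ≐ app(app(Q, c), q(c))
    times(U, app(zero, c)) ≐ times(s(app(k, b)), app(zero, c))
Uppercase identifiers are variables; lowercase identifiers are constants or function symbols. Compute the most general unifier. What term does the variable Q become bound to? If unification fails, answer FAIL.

Decompose app/2: app(times(6, U), c) ≐ app(Q, c),  q(c) ≐ q(c).
Decompose app/2: times(6, U) ≐ Q,  c ≐ c.
Bind Q := times(6, U); no other remaining equation mentions Q.
Delete trivial equation c ≐ c.
Delete trivial equation q(c) ≐ q(c).
Decompose times/2: U ≐ s(app(k, b)),  app(zero, c) ≐ app(zero, c).
Bind U := s(app(k, b)); no other remaining equation mentions U. Substituting into the earlier binding gives Q := times(6, s(app(k, b))).
Delete trivial equation app(zero, c) ≐ app(zero, c).
MGU = { Q := times(6, s(app(k, b))), U := s(app(k, b)) }, so Q := times(6, s(app(k, b))).

times(6, s(app(k, b)))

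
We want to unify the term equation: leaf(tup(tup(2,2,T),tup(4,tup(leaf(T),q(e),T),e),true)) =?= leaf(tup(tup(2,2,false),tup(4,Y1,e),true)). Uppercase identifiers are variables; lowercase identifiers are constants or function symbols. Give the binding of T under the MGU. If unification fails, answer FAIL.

Decompose leaf/1: tup(tup(2,2,T),tup(4,tup(leaf(T),q(e),T),e),true) =?= tup(tup(2,2,false),tup(4,Y1,e),true).
Decompose tup/3: tup(2,2,T) =?= tup(2,2,false),  tup(4,tup(leaf(T),q(e),T),e) =?= tup(4,Y1,e),  true =?= true.
Decompose tup/3: 2 =?= 2,  2 =?= 2,  T =?= false.
Delete trivial equation 2 =?= 2.
Delete trivial equation 2 =?= 2.
Bind T := false; substituting into the one remaining equation that mentions T gives: tup(4,tup(leaf(false),q(e),false),e) =?= tup(4,Y1,e).
Decompose tup/3: 4 =?= 4,  tup(leaf(false),q(e),false) =?= Y1,  e =?= e.
Delete trivial equation 4 =?= 4.
Bind Y1 := tup(leaf(false),q(e),false); no other remaining equation mentions Y1.
Delete trivial equation e =?= e.
Delete trivial equation true =?= true.
MGU = { T := false, Y1 := tup(leaf(false),q(e),false) }, so T := false.

false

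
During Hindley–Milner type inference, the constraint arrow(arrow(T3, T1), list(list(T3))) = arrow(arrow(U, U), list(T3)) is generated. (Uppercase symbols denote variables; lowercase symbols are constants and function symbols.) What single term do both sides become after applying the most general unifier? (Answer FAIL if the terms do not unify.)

FAIL

Decompose arrow/2: arrow(T3, T1) = arrow(U, U),  list(list(T3)) = list(T3).
Decompose arrow/2: T3 = U,  T1 = U.
Bind T3 := U; substituting into the one remaining equation that mentions T3 gives: list(list(U)) = list(U).
Bind T1 := U; no other remaining equation mentions T1.
Decompose list/1: list(U) = U.
Occurs check fails: U occurs in list(U); the equation U = list(U) has no finite solution.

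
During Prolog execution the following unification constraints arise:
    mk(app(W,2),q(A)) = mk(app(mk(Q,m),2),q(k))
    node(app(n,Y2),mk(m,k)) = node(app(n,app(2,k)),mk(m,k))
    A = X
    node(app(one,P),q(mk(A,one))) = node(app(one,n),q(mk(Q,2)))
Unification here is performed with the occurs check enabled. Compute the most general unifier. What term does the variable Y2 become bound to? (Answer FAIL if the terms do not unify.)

FAIL

Decompose mk/2: app(W,2) = app(mk(Q,m),2),  q(A) = q(k).
Decompose app/2: W = mk(Q,m),  2 = 2.
Bind W := mk(Q,m); no other remaining equation mentions W.
Delete trivial equation 2 = 2.
Decompose q/1: A = k.
Bind A := k; substituting into the 2 remaining equations that mention A gives: k = X,  node(app(one,P),q(mk(k,one))) = node(app(one,n),q(mk(Q,2))).
Decompose node/2: app(n,Y2) = app(n,app(2,k)),  mk(m,k) = mk(m,k).
Decompose app/2: n = n,  Y2 = app(2,k).
Delete trivial equation n = n.
Bind Y2 := app(2,k); no other remaining equation mentions Y2.
Delete trivial equation mk(m,k) = mk(m,k).
Bind X := k; no other remaining equation mentions X.
Decompose node/2: app(one,P) = app(one,n),  q(mk(k,one)) = q(mk(Q,2)).
Decompose app/2: one = one,  P = n.
Delete trivial equation one = one.
Bind P := n; no other remaining equation mentions P.
Decompose q/1: mk(k,one) = mk(Q,2).
Decompose mk/2: k = Q,  one = 2.
Bind Q := k; no other remaining equation mentions Q. Substituting into the earlier binding gives W := mk(k,m).
Clash: constants one and 2 differ; no unifier exists.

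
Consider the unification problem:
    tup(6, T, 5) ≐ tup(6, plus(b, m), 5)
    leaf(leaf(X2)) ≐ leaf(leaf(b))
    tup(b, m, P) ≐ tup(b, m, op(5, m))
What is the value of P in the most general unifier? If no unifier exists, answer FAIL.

op(5, m)

Decompose tup/3: 6 ≐ 6,  T ≐ plus(b, m),  5 ≐ 5.
Delete trivial equation 6 ≐ 6.
Bind T := plus(b, m); no other remaining equation mentions T.
Delete trivial equation 5 ≐ 5.
Decompose leaf/1: leaf(X2) ≐ leaf(b).
Decompose leaf/1: X2 ≐ b.
Bind X2 := b; no other remaining equation mentions X2.
Decompose tup/3: b ≐ b,  m ≐ m,  P ≐ op(5, m).
Delete trivial equation b ≐ b.
Delete trivial equation m ≐ m.
Bind P := op(5, m).
MGU = { T -> plus(b, m), X2 -> b, P -> op(5, m) }, so P -> op(5, m).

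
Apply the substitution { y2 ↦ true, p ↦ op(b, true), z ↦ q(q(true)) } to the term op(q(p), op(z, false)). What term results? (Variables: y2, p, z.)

Replace each occurrence of p with op(b, true).
Replace each occurrence of z with q(q(true)).
Result: op(q(op(b, true)), op(q(q(true)), false)).

op(q(op(b, true)), op(q(q(true)), false))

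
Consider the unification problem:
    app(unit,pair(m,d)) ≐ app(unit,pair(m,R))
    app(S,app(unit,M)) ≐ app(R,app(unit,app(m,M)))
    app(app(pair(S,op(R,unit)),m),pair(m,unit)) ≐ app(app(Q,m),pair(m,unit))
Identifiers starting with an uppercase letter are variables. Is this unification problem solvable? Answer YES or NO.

Decompose app/2: unit ≐ unit,  pair(m,d) ≐ pair(m,R).
Delete trivial equation unit ≐ unit.
Decompose pair/2: m ≐ m,  d ≐ R.
Delete trivial equation m ≐ m.
Bind R := d; substituting into the remaining equations gives: app(S,app(unit,M)) ≐ app(d,app(unit,app(m,M))),  app(app(pair(S,op(d,unit)),m),pair(m,unit)) ≐ app(app(Q,m),pair(m,unit)).
Decompose app/2: S ≐ d,  app(unit,M) ≐ app(unit,app(m,M)).
Bind S := d; substituting into the one remaining equation that mentions S gives: app(app(pair(d,op(d,unit)),m),pair(m,unit)) ≐ app(app(Q,m),pair(m,unit)).
Decompose app/2: unit ≐ unit,  M ≐ app(m,M).
Delete trivial equation unit ≐ unit.
Occurs check fails: M occurs in app(m,M); the equation M ≐ app(m,M) has no finite solution.

NO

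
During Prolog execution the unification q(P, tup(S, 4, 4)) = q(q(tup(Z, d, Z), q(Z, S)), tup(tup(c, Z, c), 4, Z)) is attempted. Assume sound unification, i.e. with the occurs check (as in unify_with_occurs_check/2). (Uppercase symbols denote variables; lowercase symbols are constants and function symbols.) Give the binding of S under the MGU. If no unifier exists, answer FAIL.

Decompose q/2: P = q(tup(Z, d, Z), q(Z, S)),  tup(S, 4, 4) = tup(tup(c, Z, c), 4, Z).
Bind P := q(tup(Z, d, Z), q(Z, S)); no other remaining equation mentions P.
Decompose tup/3: S = tup(c, Z, c),  4 = 4,  4 = Z.
Bind S := tup(c, Z, c); no other remaining equation mentions S. Substituting into the earlier binding gives P := q(tup(Z, d, Z), q(Z, tup(c, Z, c))).
Delete trivial equation 4 = 4.
Bind Z := 4. Substituting into the earlier bindings gives P := q(tup(4, d, 4), q(4, tup(c, 4, c))), S := tup(c, 4, c).
MGU = { P ↦ q(tup(4, d, 4), q(4, tup(c, 4, c))), S ↦ tup(c, 4, c), Z ↦ 4 }, so S ↦ tup(c, 4, c).

tup(c, 4, c)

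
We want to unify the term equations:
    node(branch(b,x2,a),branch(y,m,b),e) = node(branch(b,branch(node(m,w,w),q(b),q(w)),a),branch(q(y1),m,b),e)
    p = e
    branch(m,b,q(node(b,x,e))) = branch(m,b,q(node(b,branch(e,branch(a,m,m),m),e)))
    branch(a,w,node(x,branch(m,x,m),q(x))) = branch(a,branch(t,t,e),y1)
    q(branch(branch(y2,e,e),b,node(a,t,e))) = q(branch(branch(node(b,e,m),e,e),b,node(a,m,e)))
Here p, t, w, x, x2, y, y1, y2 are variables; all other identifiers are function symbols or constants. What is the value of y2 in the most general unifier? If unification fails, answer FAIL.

node(b,e,m)

Decompose node/3: branch(b,x2,a) = branch(b,branch(node(m,w,w),q(b),q(w)),a),  branch(y,m,b) = branch(q(y1),m,b),  e = e.
Decompose branch/3: b = b,  x2 = branch(node(m,w,w),q(b),q(w)),  a = a.
Delete trivial equation b = b.
Bind x2 := branch(node(m,w,w),q(b),q(w)); no other remaining equation mentions x2.
Delete trivial equation a = a.
Decompose branch/3: y = q(y1),  m = m,  b = b.
Bind y := q(y1); no other remaining equation mentions y.
Delete trivial equation m = m.
Delete trivial equation b = b.
Delete trivial equation e = e.
Bind p := e; no other remaining equation mentions p.
Decompose branch/3: m = m,  b = b,  q(node(b,x,e)) = q(node(b,branch(e,branch(a,m,m),m),e)).
Delete trivial equation m = m.
Delete trivial equation b = b.
Decompose q/1: node(b,x,e) = node(b,branch(e,branch(a,m,m),m),e).
Decompose node/3: b = b,  x = branch(e,branch(a,m,m),m),  e = e.
Delete trivial equation b = b.
Bind x := branch(e,branch(a,m,m),m); substituting into the one remaining equation that mentions x gives: branch(a,w,node(branch(e,branch(a,m,m),m),branch(m,branch(e,branch(a,m,m),m),m),q(branch(e,branch(a,m,m),m)))) = branch(a,branch(t,t,e),y1).
Delete trivial equation e = e.
Decompose branch/3: a = a,  w = branch(t,t,e),  node(branch(e,branch(a,m,m),m),branch(m,branch(e,branch(a,m,m),m),m),q(branch(e,branch(a,m,m),m))) = y1.
Delete trivial equation a = a.
Bind w := branch(t,t,e); no other remaining equation mentions w. Substituting into the earlier binding gives x2 := branch(node(m,branch(t,t,e),branch(t,t,e)),q(b),q(branch(t,t,e))).
Bind y1 := node(branch(e,branch(a,m,m),m),branch(m,branch(e,branch(a,m,m),m),m),q(branch(e,branch(a,m,m),m))); no other remaining equation mentions y1. Substituting into the earlier binding gives y := q(node(branch(e,branch(a,m,m),m),branch(m,branch(e,branch(a,m,m),m),m),q(branch(e,branch(a,m,m),m)))).
Decompose q/1: branch(branch(y2,e,e),b,node(a,t,e)) = branch(branch(node(b,e,m),e,e),b,node(a,m,e)).
Decompose branch/3: branch(y2,e,e) = branch(node(b,e,m),e,e),  b = b,  node(a,t,e) = node(a,m,e).
Decompose branch/3: y2 = node(b,e,m),  e = e,  e = e.
Bind y2 := node(b,e,m); no other remaining equation mentions y2.
Delete trivial equation e = e.
Delete trivial equation e = e.
Delete trivial equation b = b.
Decompose node/3: a = a,  t = m,  e = e.
Delete trivial equation a = a.
Bind t := m; no other remaining equation mentions t. Substituting into the earlier bindings gives x2 := branch(node(m,branch(m,m,e),branch(m,m,e)),q(b),q(branch(m,m,e))), w := branch(m,m,e).
Delete trivial equation e = e.
MGU = { x2 ↦ branch(node(m,branch(m,m,e),branch(m,m,e)),q(b),q(branch(m,m,e))), y ↦ q(node(branch(e,branch(a,m,m),m),branch(m,branch(e,branch(a,m,m),m),m),q(branch(e,branch(a,m,m),m)))), p ↦ e, x ↦ branch(e,branch(a,m,m),m), w ↦ branch(m,m,e), y1 ↦ node(branch(e,branch(a,m,m),m),branch(m,branch(e,branch(a,m,m),m),m),q(branch(e,branch(a,m,m),m))), y2 ↦ node(b,e,m), t ↦ m }, so y2 ↦ node(b,e,m).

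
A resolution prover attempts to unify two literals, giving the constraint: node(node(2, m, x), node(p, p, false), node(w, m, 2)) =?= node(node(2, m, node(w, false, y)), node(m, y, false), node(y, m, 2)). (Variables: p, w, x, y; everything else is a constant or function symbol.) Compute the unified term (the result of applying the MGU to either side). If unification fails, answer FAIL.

Decompose node/3: node(2, m, x) =?= node(2, m, node(w, false, y)),  node(p, p, false) =?= node(m, y, false),  node(w, m, 2) =?= node(y, m, 2).
Decompose node/3: 2 =?= 2,  m =?= m,  x =?= node(w, false, y).
Delete trivial equation 2 =?= 2.
Delete trivial equation m =?= m.
Bind x := node(w, false, y); no other remaining equation mentions x.
Decompose node/3: p =?= m,  p =?= y,  false =?= false.
Bind p := m; substituting into the one remaining equation that mentions p gives: m =?= y.
Bind y := m; substituting into the one remaining equation that mentions y gives: node(w, m, 2) =?= node(m, m, 2). Substituting into the earlier binding gives x := node(w, false, m).
Delete trivial equation false =?= false.
Decompose node/3: w =?= m,  m =?= m,  2 =?= 2.
Bind w := m; no other remaining equation mentions w. Substituting into the earlier binding gives x := node(m, false, m).
Delete trivial equation m =?= m.
Delete trivial equation 2 =?= 2.
Applying the MGU to either side gives node(node(2, m, node(m, false, m)), node(m, m, false), node(m, m, 2)).

node(node(2, m, node(m, false, m)), node(m, m, false), node(m, m, 2))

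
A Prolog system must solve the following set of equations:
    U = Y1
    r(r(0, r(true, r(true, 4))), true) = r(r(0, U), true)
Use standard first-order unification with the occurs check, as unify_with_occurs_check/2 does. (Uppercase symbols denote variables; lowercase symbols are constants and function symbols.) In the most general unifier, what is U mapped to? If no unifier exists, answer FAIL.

Bind U := Y1; substituting into the remaining equation gives: r(r(0, r(true, r(true, 4))), true) = r(r(0, Y1), true).
Decompose r/2: r(0, r(true, r(true, 4))) = r(0, Y1),  true = true.
Decompose r/2: 0 = 0,  r(true, r(true, 4)) = Y1.
Delete trivial equation 0 = 0.
Bind Y1 := r(true, r(true, 4)); no other remaining equation mentions Y1. Substituting into the earlier binding gives U := r(true, r(true, 4)).
Delete trivial equation true = true.
MGU = { U ↦ r(true, r(true, 4)), Y1 ↦ r(true, r(true, 4)) }, so U ↦ r(true, r(true, 4)).

r(true, r(true, 4))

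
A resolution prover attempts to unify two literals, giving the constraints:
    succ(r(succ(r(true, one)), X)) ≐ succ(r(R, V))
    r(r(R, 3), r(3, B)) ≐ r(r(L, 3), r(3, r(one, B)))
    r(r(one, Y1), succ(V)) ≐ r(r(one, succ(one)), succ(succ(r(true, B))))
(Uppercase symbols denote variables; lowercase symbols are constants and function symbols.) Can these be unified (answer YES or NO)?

Decompose succ/1: r(succ(r(true, one)), X) ≐ r(R, V).
Decompose r/2: succ(r(true, one)) ≐ R,  X ≐ V.
Bind R := succ(r(true, one)); substituting into the one remaining equation that mentions R gives: r(r(succ(r(true, one)), 3), r(3, B)) ≐ r(r(L, 3), r(3, r(one, B))).
Bind X := V; no other remaining equation mentions X.
Decompose r/2: r(succ(r(true, one)), 3) ≐ r(L, 3),  r(3, B) ≐ r(3, r(one, B)).
Decompose r/2: succ(r(true, one)) ≐ L,  3 ≐ 3.
Bind L := succ(r(true, one)); no other remaining equation mentions L.
Delete trivial equation 3 ≐ 3.
Decompose r/2: 3 ≐ 3,  B ≐ r(one, B).
Delete trivial equation 3 ≐ 3.
Occurs check fails: B occurs in r(one, B); the equation B ≐ r(one, B) has no finite solution.

NO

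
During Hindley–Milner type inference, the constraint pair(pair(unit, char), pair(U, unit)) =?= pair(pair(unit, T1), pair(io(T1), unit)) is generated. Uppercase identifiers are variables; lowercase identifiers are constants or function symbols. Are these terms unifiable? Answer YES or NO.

Decompose pair/2: pair(unit, char) =?= pair(unit, T1),  pair(U, unit) =?= pair(io(T1), unit).
Decompose pair/2: unit =?= unit,  char =?= T1.
Delete trivial equation unit =?= unit.
Bind T1 := char; substituting into the remaining equation gives: pair(U, unit) =?= pair(io(char), unit).
Decompose pair/2: U =?= io(char),  unit =?= unit.
Bind U := io(char); no other remaining equation mentions U.
Delete trivial equation unit =?= unit.
No equations remain and no clash or occurs-check failure arose, so a unifier exists.

YES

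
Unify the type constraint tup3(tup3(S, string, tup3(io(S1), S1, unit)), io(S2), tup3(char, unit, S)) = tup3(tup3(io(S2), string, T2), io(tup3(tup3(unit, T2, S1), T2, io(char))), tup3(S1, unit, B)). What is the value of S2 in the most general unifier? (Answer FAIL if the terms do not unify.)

Decompose tup3/3: tup3(S, string, tup3(io(S1), S1, unit)) = tup3(io(S2), string, T2),  io(S2) = io(tup3(tup3(unit, T2, S1), T2, io(char))),  tup3(char, unit, S) = tup3(S1, unit, B).
Decompose tup3/3: S = io(S2),  string = string,  tup3(io(S1), S1, unit) = T2.
Bind S := io(S2); substituting into the one remaining equation that mentions S gives: tup3(char, unit, io(S2)) = tup3(S1, unit, B).
Delete trivial equation string = string.
Bind T2 := tup3(io(S1), S1, unit); substituting into the one remaining equation that mentions T2 gives: io(S2) = io(tup3(tup3(unit, tup3(io(S1), S1, unit), S1), tup3(io(S1), S1, unit), io(char))).
Decompose io/1: S2 = tup3(tup3(unit, tup3(io(S1), S1, unit), S1), tup3(io(S1), S1, unit), io(char)).
Bind S2 := tup3(tup3(unit, tup3(io(S1), S1, unit), S1), tup3(io(S1), S1, unit), io(char)); substituting into the remaining equation gives: tup3(char, unit, io(tup3(tup3(unit, tup3(io(S1), S1, unit), S1), tup3(io(S1), S1, unit), io(char)))) = tup3(S1, unit, B). Substituting into the earlier binding gives S := io(tup3(tup3(unit, tup3(io(S1), S1, unit), S1), tup3(io(S1), S1, unit), io(char))).
Decompose tup3/3: char = S1,  unit = unit,  io(tup3(tup3(unit, tup3(io(S1), S1, unit), S1), tup3(io(S1), S1, unit), io(char))) = B.
Bind S1 := char; substituting into the one remaining equation that mentions S1 gives: io(tup3(tup3(unit, tup3(io(char), char, unit), char), tup3(io(char), char, unit), io(char))) = B. Substituting into the earlier bindings gives S := io(tup3(tup3(unit, tup3(io(char), char, unit), char), tup3(io(char), char, unit), io(char))), T2 := tup3(io(char), char, unit), S2 := tup3(tup3(unit, tup3(io(char), char, unit), char), tup3(io(char), char, unit), io(char)).
Delete trivial equation unit = unit.
Bind B := io(tup3(tup3(unit, tup3(io(char), char, unit), char), tup3(io(char), char, unit), io(char))).
MGU = { S -> io(tup3(tup3(unit, tup3(io(char), char, unit), char), tup3(io(char), char, unit), io(char))), T2 -> tup3(io(char), char, unit), S2 -> tup3(tup3(unit, tup3(io(char), char, unit), char), tup3(io(char), char, unit), io(char)), S1 -> char, B -> io(tup3(tup3(unit, tup3(io(char), char, unit), char), tup3(io(char), char, unit), io(char))) }, so S2 -> tup3(tup3(unit, tup3(io(char), char, unit), char), tup3(io(char), char, unit), io(char)).

tup3(tup3(unit, tup3(io(char), char, unit), char), tup3(io(char), char, unit), io(char))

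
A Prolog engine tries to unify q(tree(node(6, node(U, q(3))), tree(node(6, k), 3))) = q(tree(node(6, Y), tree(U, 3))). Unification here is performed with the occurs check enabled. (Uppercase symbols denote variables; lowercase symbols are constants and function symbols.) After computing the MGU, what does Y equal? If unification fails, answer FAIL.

Decompose q/1: tree(node(6, node(U, q(3))), tree(node(6, k), 3)) = tree(node(6, Y), tree(U, 3)).
Decompose tree/2: node(6, node(U, q(3))) = node(6, Y),  tree(node(6, k), 3) = tree(U, 3).
Decompose node/2: 6 = 6,  node(U, q(3)) = Y.
Delete trivial equation 6 = 6.
Bind Y := node(U, q(3)); no other remaining equation mentions Y.
Decompose tree/2: node(6, k) = U,  3 = 3.
Bind U := node(6, k); no other remaining equation mentions U. Substituting into the earlier binding gives Y := node(node(6, k), q(3)).
Delete trivial equation 3 = 3.
MGU = { Y -> node(node(6, k), q(3)), U -> node(6, k) }, so Y -> node(node(6, k), q(3)).

node(node(6, k), q(3))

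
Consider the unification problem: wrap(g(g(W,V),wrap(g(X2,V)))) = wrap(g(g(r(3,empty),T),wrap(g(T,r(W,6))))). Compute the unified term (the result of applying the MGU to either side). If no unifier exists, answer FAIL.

wrap(g(g(r(3,empty),r(r(3,empty),6)),wrap(g(r(r(3,empty),6),r(r(3,empty),6)))))

Decompose wrap/1: g(g(W,V),wrap(g(X2,V))) = g(g(r(3,empty),T),wrap(g(T,r(W,6)))).
Decompose g/2: g(W,V) = g(r(3,empty),T),  wrap(g(X2,V)) = wrap(g(T,r(W,6))).
Decompose g/2: W = r(3,empty),  V = T.
Bind W := r(3,empty); substituting into the one remaining equation that mentions W gives: wrap(g(X2,V)) = wrap(g(T,r(r(3,empty),6))).
Bind V := T; substituting into the remaining equation gives: wrap(g(X2,T)) = wrap(g(T,r(r(3,empty),6))).
Decompose wrap/1: g(X2,T) = g(T,r(r(3,empty),6)).
Decompose g/2: X2 = T,  T = r(r(3,empty),6).
Bind X2 := T; no other remaining equation mentions X2.
Bind T := r(r(3,empty),6). Substituting into the earlier bindings gives V := r(r(3,empty),6), X2 := r(r(3,empty),6).
Applying the MGU to either side gives wrap(g(g(r(3,empty),r(r(3,empty),6)),wrap(g(r(r(3,empty),6),r(r(3,empty),6))))).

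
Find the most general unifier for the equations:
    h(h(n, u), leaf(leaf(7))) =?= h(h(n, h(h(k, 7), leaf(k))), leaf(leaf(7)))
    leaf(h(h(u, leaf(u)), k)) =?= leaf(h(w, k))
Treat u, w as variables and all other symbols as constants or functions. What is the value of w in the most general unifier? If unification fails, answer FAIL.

h(h(h(k, 7), leaf(k)), leaf(h(h(k, 7), leaf(k))))

Decompose h/2: h(n, u) =?= h(n, h(h(k, 7), leaf(k))),  leaf(leaf(7)) =?= leaf(leaf(7)).
Decompose h/2: n =?= n,  u =?= h(h(k, 7), leaf(k)).
Delete trivial equation n =?= n.
Bind u := h(h(k, 7), leaf(k)); substituting into the one remaining equation that mentions u gives: leaf(h(h(h(h(k, 7), leaf(k)), leaf(h(h(k, 7), leaf(k)))), k)) =?= leaf(h(w, k)).
Delete trivial equation leaf(leaf(7)) =?= leaf(leaf(7)).
Decompose leaf/1: h(h(h(h(k, 7), leaf(k)), leaf(h(h(k, 7), leaf(k)))), k) =?= h(w, k).
Decompose h/2: h(h(h(k, 7), leaf(k)), leaf(h(h(k, 7), leaf(k)))) =?= w,  k =?= k.
Bind w := h(h(h(k, 7), leaf(k)), leaf(h(h(k, 7), leaf(k)))); no other remaining equation mentions w.
Delete trivial equation k =?= k.
MGU = { u ↦ h(h(k, 7), leaf(k)), w ↦ h(h(h(k, 7), leaf(k)), leaf(h(h(k, 7), leaf(k)))) }, so w ↦ h(h(h(k, 7), leaf(k)), leaf(h(h(k, 7), leaf(k)))).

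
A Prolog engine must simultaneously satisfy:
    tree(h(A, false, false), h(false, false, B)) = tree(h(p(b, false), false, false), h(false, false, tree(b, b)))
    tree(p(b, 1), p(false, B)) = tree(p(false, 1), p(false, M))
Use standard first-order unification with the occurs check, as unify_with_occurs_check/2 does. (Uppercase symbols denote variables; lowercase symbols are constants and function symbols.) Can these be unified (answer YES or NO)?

Decompose tree/2: h(A, false, false) = h(p(b, false), false, false),  h(false, false, B) = h(false, false, tree(b, b)).
Decompose h/3: A = p(b, false),  false = false,  false = false.
Bind A := p(b, false); no other remaining equation mentions A.
Delete trivial equation false = false.
Delete trivial equation false = false.
Decompose h/3: false = false,  false = false,  B = tree(b, b).
Delete trivial equation false = false.
Delete trivial equation false = false.
Bind B := tree(b, b); substituting into the remaining equation gives: tree(p(b, 1), p(false, tree(b, b))) = tree(p(false, 1), p(false, M)).
Decompose tree/2: p(b, 1) = p(false, 1),  p(false, tree(b, b)) = p(false, M).
Decompose p/2: b = false,  1 = 1.
Clash: constants b and false differ; no unifier exists.

NO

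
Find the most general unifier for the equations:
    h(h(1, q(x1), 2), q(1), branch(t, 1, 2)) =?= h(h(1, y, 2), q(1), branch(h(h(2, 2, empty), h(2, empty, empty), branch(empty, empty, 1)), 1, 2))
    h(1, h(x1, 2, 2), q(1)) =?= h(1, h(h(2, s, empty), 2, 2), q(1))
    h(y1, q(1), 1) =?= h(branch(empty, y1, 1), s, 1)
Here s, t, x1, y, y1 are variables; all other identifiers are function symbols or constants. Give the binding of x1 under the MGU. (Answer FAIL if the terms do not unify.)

FAIL

Decompose h/3: h(1, q(x1), 2) =?= h(1, y, 2),  q(1) =?= q(1),  branch(t, 1, 2) =?= branch(h(h(2, 2, empty), h(2, empty, empty), branch(empty, empty, 1)), 1, 2).
Decompose h/3: 1 =?= 1,  q(x1) =?= y,  2 =?= 2.
Delete trivial equation 1 =?= 1.
Bind y := q(x1); no other remaining equation mentions y.
Delete trivial equation 2 =?= 2.
Delete trivial equation q(1) =?= q(1).
Decompose branch/3: t =?= h(h(2, 2, empty), h(2, empty, empty), branch(empty, empty, 1)),  1 =?= 1,  2 =?= 2.
Bind t := h(h(2, 2, empty), h(2, empty, empty), branch(empty, empty, 1)); no other remaining equation mentions t.
Delete trivial equation 1 =?= 1.
Delete trivial equation 2 =?= 2.
Decompose h/3: 1 =?= 1,  h(x1, 2, 2) =?= h(h(2, s, empty), 2, 2),  q(1) =?= q(1).
Delete trivial equation 1 =?= 1.
Decompose h/3: x1 =?= h(2, s, empty),  2 =?= 2,  2 =?= 2.
Bind x1 := h(2, s, empty); no other remaining equation mentions x1. Substituting into the earlier binding gives y := q(h(2, s, empty)).
Delete trivial equation 2 =?= 2.
Delete trivial equation 2 =?= 2.
Delete trivial equation q(1) =?= q(1).
Decompose h/3: y1 =?= branch(empty, y1, 1),  q(1) =?= s,  1 =?= 1.
Occurs check fails: y1 occurs in branch(empty, y1, 1); the equation y1 =?= branch(empty, y1, 1) has no finite solution.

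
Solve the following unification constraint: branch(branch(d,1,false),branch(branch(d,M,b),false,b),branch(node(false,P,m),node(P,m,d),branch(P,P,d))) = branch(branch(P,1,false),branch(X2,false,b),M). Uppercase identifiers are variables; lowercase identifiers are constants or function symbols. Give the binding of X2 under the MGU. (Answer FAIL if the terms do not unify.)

Decompose branch/3: branch(d,1,false) = branch(P,1,false),  branch(branch(d,M,b),false,b) = branch(X2,false,b),  branch(node(false,P,m),node(P,m,d),branch(P,P,d)) = M.
Decompose branch/3: d = P,  1 = 1,  false = false.
Bind P := d; substituting into the one remaining equation that mentions P gives: branch(node(false,d,m),node(d,m,d),branch(d,d,d)) = M.
Delete trivial equation 1 = 1.
Delete trivial equation false = false.
Decompose branch/3: branch(d,M,b) = X2,  false = false,  b = b.
Bind X2 := branch(d,M,b); no other remaining equation mentions X2.
Delete trivial equation false = false.
Delete trivial equation b = b.
Bind M := branch(node(false,d,m),node(d,m,d),branch(d,d,d)). Substituting into the earlier binding gives X2 := branch(d,branch(node(false,d,m),node(d,m,d),branch(d,d,d)),b).
MGU = { P := d, X2 := branch(d,branch(node(false,d,m),node(d,m,d),branch(d,d,d)),b), M := branch(node(false,d,m),node(d,m,d),branch(d,d,d)) }, so X2 := branch(d,branch(node(false,d,m),node(d,m,d),branch(d,d,d)),b).

branch(d,branch(node(false,d,m),node(d,m,d),branch(d,d,d)),b)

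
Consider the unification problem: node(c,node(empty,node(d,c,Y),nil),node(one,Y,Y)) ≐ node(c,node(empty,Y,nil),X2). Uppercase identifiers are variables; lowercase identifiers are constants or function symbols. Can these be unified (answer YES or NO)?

NO

Decompose node/3: c ≐ c,  node(empty,node(d,c,Y),nil) ≐ node(empty,Y,nil),  node(one,Y,Y) ≐ X2.
Delete trivial equation c ≐ c.
Decompose node/3: empty ≐ empty,  node(d,c,Y) ≐ Y,  nil ≐ nil.
Delete trivial equation empty ≐ empty.
Occurs check fails: Y occurs in node(d,c,Y); the equation Y ≐ node(d,c,Y) has no finite solution.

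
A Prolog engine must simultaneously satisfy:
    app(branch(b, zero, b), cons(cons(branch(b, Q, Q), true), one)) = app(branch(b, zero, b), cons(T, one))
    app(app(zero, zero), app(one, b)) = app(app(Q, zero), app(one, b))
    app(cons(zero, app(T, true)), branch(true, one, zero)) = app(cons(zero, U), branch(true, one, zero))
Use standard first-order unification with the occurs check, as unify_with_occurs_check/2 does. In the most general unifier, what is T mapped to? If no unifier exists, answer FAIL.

Decompose app/2: branch(b, zero, b) = branch(b, zero, b),  cons(cons(branch(b, Q, Q), true), one) = cons(T, one).
Delete trivial equation branch(b, zero, b) = branch(b, zero, b).
Decompose cons/2: cons(branch(b, Q, Q), true) = T,  one = one.
Bind T := cons(branch(b, Q, Q), true); substituting into the one remaining equation that mentions T gives: app(cons(zero, app(cons(branch(b, Q, Q), true), true)), branch(true, one, zero)) = app(cons(zero, U), branch(true, one, zero)).
Delete trivial equation one = one.
Decompose app/2: app(zero, zero) = app(Q, zero),  app(one, b) = app(one, b).
Decompose app/2: zero = Q,  zero = zero.
Bind Q := zero; substituting into the one remaining equation that mentions Q gives: app(cons(zero, app(cons(branch(b, zero, zero), true), true)), branch(true, one, zero)) = app(cons(zero, U), branch(true, one, zero)). Substituting into the earlier binding gives T := cons(branch(b, zero, zero), true).
Delete trivial equation zero = zero.
Delete trivial equation app(one, b) = app(one, b).
Decompose app/2: cons(zero, app(cons(branch(b, zero, zero), true), true)) = cons(zero, U),  branch(true, one, zero) = branch(true, one, zero).
Decompose cons/2: zero = zero,  app(cons(branch(b, zero, zero), true), true) = U.
Delete trivial equation zero = zero.
Bind U := app(cons(branch(b, zero, zero), true), true); no other remaining equation mentions U.
Delete trivial equation branch(true, one, zero) = branch(true, one, zero).
MGU = { T -> cons(branch(b, zero, zero), true), Q -> zero, U -> app(cons(branch(b, zero, zero), true), true) }, so T -> cons(branch(b, zero, zero), true).

cons(branch(b, zero, zero), true)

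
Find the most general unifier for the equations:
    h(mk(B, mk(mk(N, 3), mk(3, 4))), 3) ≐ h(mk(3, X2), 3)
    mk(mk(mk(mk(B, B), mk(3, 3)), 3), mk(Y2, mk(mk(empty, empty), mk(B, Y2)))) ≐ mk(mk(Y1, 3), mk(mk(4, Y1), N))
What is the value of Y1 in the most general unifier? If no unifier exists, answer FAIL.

mk(mk(3, 3), mk(3, 3))

Decompose h/2: mk(B, mk(mk(N, 3), mk(3, 4))) ≐ mk(3, X2),  3 ≐ 3.
Decompose mk/2: B ≐ 3,  mk(mk(N, 3), mk(3, 4)) ≐ X2.
Bind B := 3; substituting into the one remaining equation that mentions B gives: mk(mk(mk(mk(3, 3), mk(3, 3)), 3), mk(Y2, mk(mk(empty, empty), mk(3, Y2)))) ≐ mk(mk(Y1, 3), mk(mk(4, Y1), N)).
Bind X2 := mk(mk(N, 3), mk(3, 4)); no other remaining equation mentions X2.
Delete trivial equation 3 ≐ 3.
Decompose mk/2: mk(mk(mk(3, 3), mk(3, 3)), 3) ≐ mk(Y1, 3),  mk(Y2, mk(mk(empty, empty), mk(3, Y2))) ≐ mk(mk(4, Y1), N).
Decompose mk/2: mk(mk(3, 3), mk(3, 3)) ≐ Y1,  3 ≐ 3.
Bind Y1 := mk(mk(3, 3), mk(3, 3)); substituting into the one remaining equation that mentions Y1 gives: mk(Y2, mk(mk(empty, empty), mk(3, Y2))) ≐ mk(mk(4, mk(mk(3, 3), mk(3, 3))), N).
Delete trivial equation 3 ≐ 3.
Decompose mk/2: Y2 ≐ mk(4, mk(mk(3, 3), mk(3, 3))),  mk(mk(empty, empty), mk(3, Y2)) ≐ N.
Bind Y2 := mk(4, mk(mk(3, 3), mk(3, 3))); substituting into the remaining equation gives: mk(mk(empty, empty), mk(3, mk(4, mk(mk(3, 3), mk(3, 3))))) ≐ N.
Bind N := mk(mk(empty, empty), mk(3, mk(4, mk(mk(3, 3), mk(3, 3))))). Substituting into the earlier binding gives X2 := mk(mk(mk(mk(empty, empty), mk(3, mk(4, mk(mk(3, 3), mk(3, 3))))), 3), mk(3, 4)).
MGU = { B := 3, X2 := mk(mk(mk(mk(empty, empty), mk(3, mk(4, mk(mk(3, 3), mk(3, 3))))), 3), mk(3, 4)), Y1 := mk(mk(3, 3), mk(3, 3)), Y2 := mk(4, mk(mk(3, 3), mk(3, 3))), N := mk(mk(empty, empty), mk(3, mk(4, mk(mk(3, 3), mk(3, 3))))) }, so Y1 := mk(mk(3, 3), mk(3, 3)).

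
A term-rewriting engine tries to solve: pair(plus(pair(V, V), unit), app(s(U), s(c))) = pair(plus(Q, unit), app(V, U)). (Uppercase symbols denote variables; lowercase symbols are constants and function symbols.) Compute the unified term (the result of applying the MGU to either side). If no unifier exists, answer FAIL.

pair(plus(pair(s(s(c)), s(s(c))), unit), app(s(s(c)), s(c)))

Decompose pair/2: plus(pair(V, V), unit) = plus(Q, unit),  app(s(U), s(c)) = app(V, U).
Decompose plus/2: pair(V, V) = Q,  unit = unit.
Bind Q := pair(V, V); no other remaining equation mentions Q.
Delete trivial equation unit = unit.
Decompose app/2: s(U) = V,  s(c) = U.
Bind V := s(U); no other remaining equation mentions V. Substituting into the earlier binding gives Q := pair(s(U), s(U)).
Bind U := s(c). Substituting into the earlier bindings gives Q := pair(s(s(c)), s(s(c))), V := s(s(c)).
Applying the MGU to either side gives pair(plus(pair(s(s(c)), s(s(c))), unit), app(s(s(c)), s(c))).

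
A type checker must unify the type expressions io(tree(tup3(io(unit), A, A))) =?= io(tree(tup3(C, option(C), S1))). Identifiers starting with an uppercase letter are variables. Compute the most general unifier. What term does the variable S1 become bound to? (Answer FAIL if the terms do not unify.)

Decompose io/1: tree(tup3(io(unit), A, A)) =?= tree(tup3(C, option(C), S1)).
Decompose tree/1: tup3(io(unit), A, A) =?= tup3(C, option(C), S1).
Decompose tup3/3: io(unit) =?= C,  A =?= option(C),  A =?= S1.
Bind C := io(unit); substituting into the one remaining equation that mentions C gives: A =?= option(io(unit)).
Bind A := option(io(unit)); substituting into the remaining equation gives: option(io(unit)) =?= S1.
Bind S1 := option(io(unit)).
MGU = { C ↦ io(unit), A ↦ option(io(unit)), S1 ↦ option(io(unit)) }, so S1 ↦ option(io(unit)).

option(io(unit))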